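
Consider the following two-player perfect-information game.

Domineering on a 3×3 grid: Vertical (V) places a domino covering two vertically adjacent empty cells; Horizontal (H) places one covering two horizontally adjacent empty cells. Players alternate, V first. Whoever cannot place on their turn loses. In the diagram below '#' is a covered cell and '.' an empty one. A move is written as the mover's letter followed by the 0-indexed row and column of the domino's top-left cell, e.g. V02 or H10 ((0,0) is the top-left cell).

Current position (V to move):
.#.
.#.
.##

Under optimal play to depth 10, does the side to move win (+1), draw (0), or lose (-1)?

value(.#./.#./.##, V) = +1

p1 V@[.#./.#./.##]: V00[##./##./.##]+1* V02[.##/.##/.##]+1 V10[.#./##./###]+1
p2 H@[##./##./.##] terminal -1; root [.#./.#./.##] d10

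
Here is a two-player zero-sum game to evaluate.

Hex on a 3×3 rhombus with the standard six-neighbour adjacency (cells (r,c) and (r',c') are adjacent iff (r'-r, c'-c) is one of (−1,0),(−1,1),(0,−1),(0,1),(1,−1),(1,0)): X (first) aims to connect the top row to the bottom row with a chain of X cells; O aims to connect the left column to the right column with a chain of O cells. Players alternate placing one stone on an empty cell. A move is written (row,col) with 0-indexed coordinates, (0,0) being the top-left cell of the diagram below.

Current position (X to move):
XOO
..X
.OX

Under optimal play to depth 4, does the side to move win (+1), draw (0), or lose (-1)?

value(XOO/..X/.OX, X) = +1

[XOO/..X/.OX] X move#1: (1,0):+1/XOO/X.X/.OX*, (1,1):-1/XOO/.XX/.OX, (2,0):-1/XOO/..X/XOX
[XOO/X.X/.OX] O move#2: (1,1):-1/XOO/XOX/.OX*, (2,0):-1/XOO/X.X/OOX
[XOO/XOX/.OX] X move#3: (2,0):+1/XOO/XOX/XOX*
[XOO/XOX/XOX] end (terminal -1, O#4); searched XOO/..X/.OX to 4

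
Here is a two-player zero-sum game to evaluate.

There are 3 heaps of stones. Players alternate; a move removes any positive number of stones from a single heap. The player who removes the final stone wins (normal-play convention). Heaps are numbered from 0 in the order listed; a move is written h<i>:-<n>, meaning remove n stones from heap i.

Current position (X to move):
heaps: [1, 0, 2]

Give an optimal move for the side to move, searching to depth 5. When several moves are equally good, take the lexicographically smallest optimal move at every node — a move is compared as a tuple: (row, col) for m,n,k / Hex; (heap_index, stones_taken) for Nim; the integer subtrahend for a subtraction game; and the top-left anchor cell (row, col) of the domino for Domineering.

p1 X@[(1,0,2)]: h0:-1[(0,0,2)]-1 h2:-1[(1,0,1)]+1* h2:-2[(1,0,0)]-1
p2 O@[(1,0,1)]: h0:-1[(0,0,1)]-1* h2:-1[(1,0,0)]-1
p3 X@[(0,0,1)]: h2:-1[(0,0,0)]+1*
p4 O@[(0,0,0)] terminal -1; root [(1,0,2)] d5

X's best at [(1,0,2)]: h2:-1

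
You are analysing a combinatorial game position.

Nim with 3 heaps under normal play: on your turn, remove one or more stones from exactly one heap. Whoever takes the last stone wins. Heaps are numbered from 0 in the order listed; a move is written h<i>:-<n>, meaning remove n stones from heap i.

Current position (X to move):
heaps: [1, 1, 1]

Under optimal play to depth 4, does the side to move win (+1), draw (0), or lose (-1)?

value((1,1,1), X) = +1

p1 X@[(1,1,1)]: h0:-1[(0,1,1)]+1* h1:-1[(1,0,1)]+1 h2:-1[(1,1,0)]+1
p2 O@[(0,1,1)]: h1:-1[(0,0,1)]-1* h2:-1[(0,1,0)]-1
p3 X@[(0,0,1)]: h2:-1[(0,0,0)]+1*
p4 O@[(0,0,0)] terminal -1; root [(1,1,1)] d4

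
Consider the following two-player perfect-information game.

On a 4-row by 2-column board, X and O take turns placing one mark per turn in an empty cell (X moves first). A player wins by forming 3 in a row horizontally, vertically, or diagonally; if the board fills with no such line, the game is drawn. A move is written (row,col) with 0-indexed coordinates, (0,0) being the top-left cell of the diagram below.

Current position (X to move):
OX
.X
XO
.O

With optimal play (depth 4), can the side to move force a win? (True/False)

X winning at [OX/.X/XO/.O]: False

p1 X@[OX/.X/XO/.O]: (1,0)[OX/XX/XO/.O]+0* (3,0)[OX/.X/XO/XO]+0
p2 O@[OX/XX/XO/.O]: (3,0)[OX/XX/XO/OO]+0*
p3 X@[OX/XX/XO/OO] terminal +0; root [OX/.X/XO/.O] d4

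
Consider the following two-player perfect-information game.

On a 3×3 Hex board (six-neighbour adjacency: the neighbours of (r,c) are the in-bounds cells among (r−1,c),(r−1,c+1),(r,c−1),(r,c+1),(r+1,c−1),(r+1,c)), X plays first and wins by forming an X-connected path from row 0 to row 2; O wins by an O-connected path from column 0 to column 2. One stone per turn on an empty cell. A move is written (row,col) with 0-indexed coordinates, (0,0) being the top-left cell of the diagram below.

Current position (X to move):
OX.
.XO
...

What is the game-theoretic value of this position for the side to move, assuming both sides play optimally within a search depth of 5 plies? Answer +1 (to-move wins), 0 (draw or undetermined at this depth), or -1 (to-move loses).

value(OX./.XO/..., X) = +1

ply 1, X at OX./.XO/... | (0,2)=+1→OXX/.XO/...*; (1,0)=+1→OX./XXO/...; (2,0)=+1→OX./.XO/X..; (2,1)=+1→OX./.XO/.X.; (2,2)=+1→OX./.XO/..X
ply 2, O at OXX/.XO/... | (1,0)=-1→OXX/OXO/...*; (2,0)=-1→OXX/.XO/O..; (2,1)=-1→OXX/.XO/.O.; (2,2)=-1→OXX/.XO/..O
ply 3, X at OXX/OXO/... | (2,0)=+1→OXX/OXO/X..*; (2,1)=+1→OXX/OXO/.X.; (2,2)=+1→OXX/OXO/..X
ply 4: OXX/OXO/X.. is terminal -1 (O); from OX./.XO/... depth 5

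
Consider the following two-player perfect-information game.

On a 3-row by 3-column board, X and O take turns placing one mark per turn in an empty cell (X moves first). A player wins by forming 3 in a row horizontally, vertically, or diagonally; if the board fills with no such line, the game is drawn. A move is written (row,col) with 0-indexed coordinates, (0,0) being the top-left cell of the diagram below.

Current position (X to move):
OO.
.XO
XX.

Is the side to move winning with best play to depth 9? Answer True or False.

[OO./.XO/XX.] X move#1: (0,2):+1/OOX/.XO/XX.*, (1,0):-1/OO./XXO/XX., (2,2):+1/OO./.XO/XXX
[OOX/.XO/XX.] end (terminal -1, O#2); searched OO./.XO/XX. to 9

X winning at [OO./.XO/XX.]: True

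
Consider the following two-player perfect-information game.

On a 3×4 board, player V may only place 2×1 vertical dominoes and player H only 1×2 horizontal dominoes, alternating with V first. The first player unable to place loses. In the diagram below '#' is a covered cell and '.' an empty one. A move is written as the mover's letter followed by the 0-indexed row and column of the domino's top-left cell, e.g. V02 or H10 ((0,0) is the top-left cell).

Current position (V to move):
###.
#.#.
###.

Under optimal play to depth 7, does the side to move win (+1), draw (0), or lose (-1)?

value(###./#.#./###., V) = +1

p1 V@[###./#.#./###.]: V03[####/#.##/###.]+1* V13[###./#.##/####]+1
p2 H@[####/#.##/###.] terminal -1; root [###./#.#./###.] d7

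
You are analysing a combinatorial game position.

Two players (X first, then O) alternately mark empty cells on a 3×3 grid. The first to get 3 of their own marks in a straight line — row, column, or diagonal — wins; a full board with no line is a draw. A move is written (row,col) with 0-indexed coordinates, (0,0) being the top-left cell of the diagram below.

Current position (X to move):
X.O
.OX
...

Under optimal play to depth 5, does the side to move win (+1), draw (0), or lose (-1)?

ply 1, X at X.O/.OX/... | (0,1)=-1→XXO/.OX/...; (1,0)=-1→X.O/XOX/...; (2,0)=+0→X.O/.OX/X..*; (2,1)=-1→X.O/.OX/.X.; (2,2)=-1→X.O/.OX/..X
ply 2, O at X.O/.OX/X.. | (0,1)=-1→XOO/.OX/X..; (1,0)=+0→X.O/OOX/X..*; (2,1)=-1→X.O/.OX/XO.; (2,2)=-1→X.O/.OX/X.O
ply 3, X at X.O/OOX/X.. | (0,1)=+0→XXO/OOX/X..*; (2,1)=+0→X.O/OOX/XX.; (2,2)=+0→X.O/OOX/X.X
ply 4, O at XXO/OOX/X.. | (2,1)=+0→XXO/OOX/XO.*; (2,2)=+0→XXO/OOX/X.O
ply 5, X at XXO/OOX/XO. | (2,2)=+0→XXO/OOX/XOX*
ply 6: XXO/OOX/XOX is terminal +0 (O); from X.O/.OX/... depth 5

value(X.O/.OX/..., X) = 0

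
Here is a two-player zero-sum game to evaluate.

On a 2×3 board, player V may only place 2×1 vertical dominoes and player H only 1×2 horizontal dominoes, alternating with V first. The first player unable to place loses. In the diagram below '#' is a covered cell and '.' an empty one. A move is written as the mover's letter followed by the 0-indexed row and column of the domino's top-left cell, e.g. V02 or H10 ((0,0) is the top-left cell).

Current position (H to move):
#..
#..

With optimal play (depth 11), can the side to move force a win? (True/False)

[#../#..] H move#1: H01:+1/###/#..*, H11:+1/#../###
[###/#..] end (terminal -1, V#2); searched #../#.. to 11

H winning at [#../#..]: True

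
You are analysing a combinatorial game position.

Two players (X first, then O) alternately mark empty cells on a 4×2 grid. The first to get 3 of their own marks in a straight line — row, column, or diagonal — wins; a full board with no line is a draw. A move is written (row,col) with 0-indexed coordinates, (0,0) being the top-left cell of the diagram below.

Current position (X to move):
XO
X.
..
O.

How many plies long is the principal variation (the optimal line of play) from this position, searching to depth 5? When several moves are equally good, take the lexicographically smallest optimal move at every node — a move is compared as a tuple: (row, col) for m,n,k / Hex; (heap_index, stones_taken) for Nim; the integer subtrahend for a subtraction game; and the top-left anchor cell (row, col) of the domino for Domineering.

ply 1, X at XO/X./../O. | (1,1)=+0→XO/XX/../O.; (2,0)=+1→XO/X./X./O.*; (2,1)=+0→XO/X./.X/O.; (3,1)=+0→XO/X./../OX
ply 2: XO/X./X./O. is terminal -1 (O); from XO/X./../O. depth 5

PV length from [XO/X./../O.]: 1 ply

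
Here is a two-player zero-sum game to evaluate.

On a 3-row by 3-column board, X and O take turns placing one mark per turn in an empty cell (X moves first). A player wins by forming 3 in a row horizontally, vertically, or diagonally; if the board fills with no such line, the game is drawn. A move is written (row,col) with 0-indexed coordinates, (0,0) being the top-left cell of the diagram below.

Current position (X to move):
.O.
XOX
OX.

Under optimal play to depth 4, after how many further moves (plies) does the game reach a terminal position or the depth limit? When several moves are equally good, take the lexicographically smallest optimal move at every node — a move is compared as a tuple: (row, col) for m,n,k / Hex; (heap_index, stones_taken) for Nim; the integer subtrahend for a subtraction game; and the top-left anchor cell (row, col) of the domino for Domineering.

PV length from [.O./XOX/OX.]: 3 plies

[.O./XOX/OX.] X move#1: (0,0):-1/XO./XOX/OX., (0,2):+0/.OX/XOX/OX.*, (2,2):-1/.O./XOX/OXX
[.OX/XOX/OX.] O move#2: (0,0):-1/OOX/XOX/OX., (2,2):+0/.OX/XOX/OXO*
[.OX/XOX/OXO] X move#3: (0,0):+0/XOX/XOX/OXO*
[XOX/XOX/OXO] end (terminal +0, O#4); searched .O./XOX/OX. to 4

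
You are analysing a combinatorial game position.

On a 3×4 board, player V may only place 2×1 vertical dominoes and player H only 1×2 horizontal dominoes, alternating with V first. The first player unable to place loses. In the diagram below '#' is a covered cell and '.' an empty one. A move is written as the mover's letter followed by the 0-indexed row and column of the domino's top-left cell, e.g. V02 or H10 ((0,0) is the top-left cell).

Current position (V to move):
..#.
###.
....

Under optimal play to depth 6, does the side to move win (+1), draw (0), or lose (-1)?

value(..#./###./...., V) = -1

[..#./###./....] V move#1: V03:-1/..##/####/....*, V13:-1/..#./####/...#
[..##/####/....] H move#2: H00:+1/####/####/....*, H20:+1/..##/####/##.., H21:+1/..##/####/.##., H22:+1/..##/####/..##
[####/####/....] end (terminal -1, V#3); searched ..#./###./.... to 6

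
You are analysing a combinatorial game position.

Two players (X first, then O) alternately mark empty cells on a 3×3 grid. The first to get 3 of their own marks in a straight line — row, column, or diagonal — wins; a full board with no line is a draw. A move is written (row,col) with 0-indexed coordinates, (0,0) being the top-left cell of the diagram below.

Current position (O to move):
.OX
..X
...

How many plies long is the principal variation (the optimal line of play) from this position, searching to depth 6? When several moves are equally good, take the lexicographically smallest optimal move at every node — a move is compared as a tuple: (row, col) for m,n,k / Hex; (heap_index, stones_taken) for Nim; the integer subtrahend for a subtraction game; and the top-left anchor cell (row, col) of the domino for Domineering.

ply 1, O at .OX/..X/... | (0,0)=-1→OOX/..X/...*; (1,0)=-1→.OX/O.X/...; (1,1)=-1→.OX/.OX/...; (2,0)=-1→.OX/..X/O..; (2,1)=-1→.OX/..X/.O.; (2,2)=-1→.OX/..X/..O
ply 2, X at OOX/..X/... | (1,0)=+1→OOX/X.X/...*; (1,1)=+1→OOX/.XX/...; (2,0)=+1→OOX/..X/X..; (2,1)=+1→OOX/..X/.X.; (2,2)=+1→OOX/..X/..X
ply 3, O at OOX/X.X/... | (1,1)=-1→OOX/XOX/...*; (2,0)=-1→OOX/X.X/O..; (2,1)=-1→OOX/X.X/.O.; (2,2)=-1→OOX/X.X/..O
ply 4, X at OOX/XOX/... | (2,0)=-1→OOX/XOX/X..; (2,1)=-1→OOX/XOX/.X.; (2,2)=+1→OOX/XOX/..X*
ply 5: OOX/XOX/..X is terminal -1 (O); from .OX/..X/... depth 6

PV length from [.OX/..X/...]: 4 plies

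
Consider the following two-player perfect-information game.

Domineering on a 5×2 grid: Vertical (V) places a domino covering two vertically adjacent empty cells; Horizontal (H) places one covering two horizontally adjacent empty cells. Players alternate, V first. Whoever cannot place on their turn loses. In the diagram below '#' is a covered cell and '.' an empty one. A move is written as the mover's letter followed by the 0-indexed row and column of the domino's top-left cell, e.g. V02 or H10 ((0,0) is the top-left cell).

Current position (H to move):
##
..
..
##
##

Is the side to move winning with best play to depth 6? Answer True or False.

H winning at [##/../../##/##]: True

p1 H@[##/../../##/##]: H10[##/##/../##/##]+1* H20[##/../##/##/##]+1
p2 V@[##/##/../##/##] terminal -1; root [##/../../##/##] d6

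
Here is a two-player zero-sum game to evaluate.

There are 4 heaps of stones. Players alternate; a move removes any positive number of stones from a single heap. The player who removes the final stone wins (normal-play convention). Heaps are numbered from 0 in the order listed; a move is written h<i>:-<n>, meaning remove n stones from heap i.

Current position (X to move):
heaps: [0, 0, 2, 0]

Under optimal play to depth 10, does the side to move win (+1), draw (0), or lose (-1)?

p1 X@[(0,0,2,0)]: h2:-1[(0,0,1,0)]-1 h2:-2[(0,0,0,0)]+1*
p2 O@[(0,0,0,0)] terminal -1; root [(0,0,2,0)] d10

value((0,0,2,0), X) = +1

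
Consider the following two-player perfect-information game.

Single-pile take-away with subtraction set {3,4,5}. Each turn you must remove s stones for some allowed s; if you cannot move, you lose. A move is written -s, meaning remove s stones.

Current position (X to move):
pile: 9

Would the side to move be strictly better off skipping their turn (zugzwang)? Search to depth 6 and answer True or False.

zugzwang(9, X) = True

ply 1, X at 9 | -3=-1→6*; -4=-1→5; -5=-1→4
ply 2, O at 6 | -3=-1→3; -4=+1→2*; -5=+1→1
ply 3: 2 is terminal -1 (X); from 9 depth 6
if X skipped the turn, O would face:
~ ply 1, O at 9 | -3=-1→6*; -4=-1→5; -5=-1→4
~ ply 2, X at 6 | -3=-1→3; -4=+1→2*; -5=+1→1
~ ply 3: 2 is terminal -1 (O); from 9 depth 6
compare (X): move=-1 vs pass=+1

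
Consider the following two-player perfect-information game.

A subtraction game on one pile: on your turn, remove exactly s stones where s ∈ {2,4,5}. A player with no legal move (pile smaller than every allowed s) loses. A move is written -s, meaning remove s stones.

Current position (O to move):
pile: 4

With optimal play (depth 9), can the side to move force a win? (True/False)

[4] O move#1: -2:-1/2, -4:+1/0*
[0] end (terminal -1, X#2); searched 4 to 9

O winning at [4]: True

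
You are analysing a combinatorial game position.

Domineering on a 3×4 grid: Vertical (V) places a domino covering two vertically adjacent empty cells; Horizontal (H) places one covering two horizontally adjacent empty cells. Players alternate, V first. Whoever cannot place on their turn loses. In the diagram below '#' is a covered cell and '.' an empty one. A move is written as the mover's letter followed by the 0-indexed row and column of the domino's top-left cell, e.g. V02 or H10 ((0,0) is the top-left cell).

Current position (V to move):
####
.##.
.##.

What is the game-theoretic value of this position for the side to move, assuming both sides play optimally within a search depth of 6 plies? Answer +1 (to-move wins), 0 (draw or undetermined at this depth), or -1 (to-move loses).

ply 1, V at ####/.##./.##. | V10=+1→####/###./###.*; V13=+1→####/.###/.###
ply 2: ####/###./###. is terminal -1 (H); from ####/.##./.##. depth 6

value(####/.##./.##., V) = +1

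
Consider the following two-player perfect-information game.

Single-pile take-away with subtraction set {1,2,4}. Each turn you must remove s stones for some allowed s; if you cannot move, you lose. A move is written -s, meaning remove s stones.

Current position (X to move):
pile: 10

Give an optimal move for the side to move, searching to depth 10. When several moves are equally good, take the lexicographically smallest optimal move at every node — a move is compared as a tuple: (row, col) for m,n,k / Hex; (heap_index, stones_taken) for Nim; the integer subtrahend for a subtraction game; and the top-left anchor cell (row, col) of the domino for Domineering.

p1 X@[10]: -1[9]+1* -2[8]-1 -4[6]+1
p2 O@[9]: -1[8]-1* -2[7]-1 -4[5]-1
p3 X@[8]: -1[7]-1 -2[6]+1* -4[4]-1
p4 O@[6]: -1[5]-1* -2[4]-1 -4[2]-1
p5 X@[5]: -1[4]-1 -2[3]+1* -4[1]-1
p6 O@[3]: -1[2]-1* -2[1]-1
p7 X@[2]: -1[1]-1 -2[0]+1*
p8 O@[0] terminal -1; root [10] d10

X's best at [10]: -1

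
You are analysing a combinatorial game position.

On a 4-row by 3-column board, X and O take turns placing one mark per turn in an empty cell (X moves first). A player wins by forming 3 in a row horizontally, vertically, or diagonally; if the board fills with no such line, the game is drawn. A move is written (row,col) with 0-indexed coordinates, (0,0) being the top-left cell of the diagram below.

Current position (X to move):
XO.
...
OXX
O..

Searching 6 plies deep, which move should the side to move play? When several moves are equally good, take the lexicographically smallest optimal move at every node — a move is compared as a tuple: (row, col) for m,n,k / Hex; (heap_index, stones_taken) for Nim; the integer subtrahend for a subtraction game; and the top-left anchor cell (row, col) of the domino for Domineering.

p1 X@[XO./.../OXX/O..]: (0,2)[XOX/.../OXX/O..]-1 (1,0)[XO./X../OXX/O..]+1* (1,1)[XO./.X./OXX/O..]+1 (1,2)[XO./..X/OXX/O..]-1 (3,1)[XO./.../OXX/OX.]-1 (3,2)[XO./.../OXX/O.X]-1
p2 O@[XO./X../OXX/O..]: (0,2)[XOO/X../OXX/O..]-1* (1,1)[XO./XO./OXX/O..]-1 (1,2)[XO./X.O/OXX/O..]-1 (3,1)[XO./X../OXX/OO.]-1 (3,2)[XO./X../OXX/O.O]-1
p3 X@[XOO/X../OXX/O..]: (1,1)[XOO/XX./OXX/O..]+1* (1,2)[XOO/X.X/OXX/O..]-1 (3,1)[XOO/X../OXX/OX.]-1 (3,2)[XOO/X../OXX/O.X]+1
p4 O@[XOO/XX./OXX/O..] terminal -1; root [XO./.../OXX/O..] d6

X's best at [XO./.../OXX/O..]: (1,0)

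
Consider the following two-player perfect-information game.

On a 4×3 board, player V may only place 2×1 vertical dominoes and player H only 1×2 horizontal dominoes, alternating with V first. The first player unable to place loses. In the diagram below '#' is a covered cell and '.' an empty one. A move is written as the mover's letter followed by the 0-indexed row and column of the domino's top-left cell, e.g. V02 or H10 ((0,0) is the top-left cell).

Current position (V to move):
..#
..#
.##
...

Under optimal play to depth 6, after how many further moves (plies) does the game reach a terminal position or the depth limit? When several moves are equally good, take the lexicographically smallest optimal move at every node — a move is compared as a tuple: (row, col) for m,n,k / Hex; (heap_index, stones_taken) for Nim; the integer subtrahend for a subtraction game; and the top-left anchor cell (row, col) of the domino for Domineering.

[..#/..#/.##/...] V move#1: V00:+1/#.#/#.#/.##/...*, V01:+1/.##/.##/.##/..., V10:-1/..#/#.#/###/..., V20:-1/..#/..#/###/#..
[#.#/#.#/.##/...] H move#2: H30:-1/#.#/#.#/.##/##.*, H31:-1/#.#/#.#/.##/.##
[#.#/#.#/.##/##.] V move#3: V01:+1/###/###/.##/##.*
[###/###/.##/##.] end (terminal -1, H#4); searched ..#/..#/.##/... to 6

PV length from [..#/..#/.##/...]: 3 plies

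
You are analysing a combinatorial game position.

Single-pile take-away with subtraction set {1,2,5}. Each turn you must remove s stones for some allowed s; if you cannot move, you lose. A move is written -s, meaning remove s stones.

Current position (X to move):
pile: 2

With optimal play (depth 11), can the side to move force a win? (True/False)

X winning at [2]: True

[2] X move#1: -1:-1/1, -2:+1/0*
[0] end (terminal -1, O#2); searched 2 to 11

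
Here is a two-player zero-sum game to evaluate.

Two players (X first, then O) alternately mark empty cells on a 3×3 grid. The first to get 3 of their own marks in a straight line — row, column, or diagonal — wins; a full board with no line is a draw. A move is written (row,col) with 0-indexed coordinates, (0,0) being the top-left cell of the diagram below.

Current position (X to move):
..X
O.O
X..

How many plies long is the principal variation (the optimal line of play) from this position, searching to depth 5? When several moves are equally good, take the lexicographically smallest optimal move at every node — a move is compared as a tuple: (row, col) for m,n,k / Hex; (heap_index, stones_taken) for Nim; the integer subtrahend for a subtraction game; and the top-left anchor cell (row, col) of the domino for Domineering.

PV length from [..X/O.O/X..]: 1 ply

ply 1, X at ..X/O.O/X.. | (0,0)=-1→X.X/O.O/X..; (0,1)=-1→.XX/O.O/X..; (1,1)=+1→..X/OXO/X..*; (2,1)=-1→..X/O.O/XX.; (2,2)=-1→..X/O.O/X.X
ply 2: ..X/OXO/X.. is terminal -1 (O); from ..X/O.O/X.. depth 5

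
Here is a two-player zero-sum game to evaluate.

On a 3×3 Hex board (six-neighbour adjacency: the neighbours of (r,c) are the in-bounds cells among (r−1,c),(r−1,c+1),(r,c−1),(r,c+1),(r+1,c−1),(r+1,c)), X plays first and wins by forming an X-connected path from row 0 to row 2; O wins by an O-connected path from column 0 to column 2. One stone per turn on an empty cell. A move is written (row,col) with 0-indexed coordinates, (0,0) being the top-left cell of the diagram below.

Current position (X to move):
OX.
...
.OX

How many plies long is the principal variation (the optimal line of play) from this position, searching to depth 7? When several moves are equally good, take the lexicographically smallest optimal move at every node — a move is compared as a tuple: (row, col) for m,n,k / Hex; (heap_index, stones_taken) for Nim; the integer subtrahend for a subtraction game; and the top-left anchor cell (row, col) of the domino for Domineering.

PV length from [OX./.../.OX]: 5 plies

ply 1, X at OX./.../.OX | (0,2)=+1→OXX/.../.OX*; (1,0)=+1→OX./X../.OX; (1,1)=+1→OX./.X./.OX; (1,2)=+1→OX./..X/.OX; (2,0)=+1→OX./.../XOX
ply 2, O at OXX/.../.OX | (1,0)=-1→OXX/O../.OX*; (1,1)=-1→OXX/.O./.OX; (1,2)=-1→OXX/..O/.OX; (2,0)=-1→OXX/.../OOX
ply 3, X at OXX/O../.OX | (1,1)=+1→OXX/OX./.OX*; (1,2)=+1→OXX/O.X/.OX; (2,0)=+1→OXX/O../XOX
ply 4, O at OXX/OX./.OX | (1,2)=-1→OXX/OXO/.OX*; (2,0)=-1→OXX/OX./OOX
ply 5, X at OXX/OXO/.OX | (2,0)=+1→OXX/OXO/XOX*
ply 6: OXX/OXO/XOX is terminal -1 (O); from OX./.../.OX depth 7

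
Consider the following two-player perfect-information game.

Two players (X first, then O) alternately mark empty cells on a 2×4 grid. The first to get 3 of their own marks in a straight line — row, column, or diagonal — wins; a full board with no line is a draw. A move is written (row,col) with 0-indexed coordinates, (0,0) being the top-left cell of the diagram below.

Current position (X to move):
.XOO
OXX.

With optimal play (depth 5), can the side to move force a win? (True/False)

[.XOO/OXX.] X move#1: (0,0):+0/XXOO/OXX., (1,3):+1/.XOO/OXXX*
[.XOO/OXXX] end (terminal -1, O#2); searched .XOO/OXX. to 5

X winning at [.XOO/OXX.]: True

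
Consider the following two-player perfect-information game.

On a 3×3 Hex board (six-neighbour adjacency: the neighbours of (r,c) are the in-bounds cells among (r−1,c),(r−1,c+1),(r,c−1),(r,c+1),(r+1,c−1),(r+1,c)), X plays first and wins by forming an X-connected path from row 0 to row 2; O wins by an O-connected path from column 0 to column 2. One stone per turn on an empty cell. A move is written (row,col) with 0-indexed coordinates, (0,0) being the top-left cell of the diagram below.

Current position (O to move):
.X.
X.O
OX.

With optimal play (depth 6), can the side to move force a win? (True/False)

O winning at [.X./X.O/OX.]: True

p1 O@[.X./X.O/OX.]: (0,0)[OX./X.O/OX.]-1 (0,2)[.XO/X.O/OX.]-1 (1,1)[.X./XOO/OX.]+1* (2,2)[.X./X.O/OXO]-1
p2 X@[.X./XOO/OX.] terminal -1; root [.X./X.O/OX.] d6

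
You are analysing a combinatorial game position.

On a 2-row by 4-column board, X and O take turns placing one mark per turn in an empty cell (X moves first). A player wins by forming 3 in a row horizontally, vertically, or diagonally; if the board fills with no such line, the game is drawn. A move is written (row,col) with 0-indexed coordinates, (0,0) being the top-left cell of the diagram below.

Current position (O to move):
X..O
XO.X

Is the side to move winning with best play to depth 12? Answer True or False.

[X..O/XO.X] O move#1: (0,1):+0/XO.O/XO.X*, (0,2):+0/X.OO/XO.X, (1,2):+0/X..O/XOOX
[XO.O/XO.X] X move#2: (0,2):+0/XOXO/XO.X*, (1,2):-1/XO.O/XOXX
[XOXO/XO.X] O move#3: (1,2):+0/XOXO/XOOX*
[XOXO/XOOX] end (terminal +0, X#4); searched X..O/XO.X to 12

O winning at [X..O/XO.X]: False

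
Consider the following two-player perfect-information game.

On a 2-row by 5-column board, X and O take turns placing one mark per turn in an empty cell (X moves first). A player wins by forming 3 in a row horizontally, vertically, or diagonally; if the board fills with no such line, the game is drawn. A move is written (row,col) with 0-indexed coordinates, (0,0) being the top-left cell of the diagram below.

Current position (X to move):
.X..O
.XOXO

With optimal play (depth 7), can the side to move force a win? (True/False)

p1 X@[.X..O/.XOXO]: (0,0)[XX..O/.XOXO]+0 (0,2)[.XX.O/.XOXO]+1* (0,3)[.X.XO/.XOXO]+0 (1,0)[.X..O/XXOXO]+0
p2 O@[.XX.O/.XOXO]: (0,0)[OXX.O/.XOXO]-1* (0,3)[.XXOO/.XOXO]-1 (1,0)[.XX.O/OXOXO]-1
p3 X@[OXX.O/.XOXO]: (0,3)[OXXXO/.XOXO]+1* (1,0)[OXX.O/XXOXO]+0
p4 O@[OXXXO/.XOXO] terminal -1; root [.X..O/.XOXO] d7

X winning at [.X..O/.XOXO]: True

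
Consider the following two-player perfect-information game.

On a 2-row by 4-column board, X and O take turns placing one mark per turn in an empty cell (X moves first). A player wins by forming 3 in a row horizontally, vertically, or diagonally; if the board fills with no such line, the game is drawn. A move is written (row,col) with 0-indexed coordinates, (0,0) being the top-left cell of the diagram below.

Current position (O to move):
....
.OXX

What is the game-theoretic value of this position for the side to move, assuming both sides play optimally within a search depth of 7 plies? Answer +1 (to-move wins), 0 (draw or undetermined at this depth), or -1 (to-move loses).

value(..../.OXX, O) = 0

p1 O@[..../.OXX]: (0,0)[O.../.OXX]+0* (0,1)[.O../.OXX]+0 (0,2)[..O./.OXX]+0 (0,3)[...O/.OXX]+0 (1,0)[..../OOXX]+0
p2 X@[O.../.OXX]: (0,1)[OX../.OXX]+0* (0,2)[O.X./.OXX]+0 (0,3)[O..X/.OXX]+0 (1,0)[O.../XOXX]+0
p3 O@[OX../.OXX]: (0,2)[OXO./.OXX]+0* (0,3)[OX.O/.OXX]+0 (1,0)[OX../OOXX]+0
p4 X@[OXO./.OXX]: (0,3)[OXOX/.OXX]+0* (1,0)[OXO./XOXX]+0
p5 O@[OXOX/.OXX]: (1,0)[OXOX/OOXX]+0*
p6 X@[OXOX/OOXX] terminal +0; root [..../.OXX] d7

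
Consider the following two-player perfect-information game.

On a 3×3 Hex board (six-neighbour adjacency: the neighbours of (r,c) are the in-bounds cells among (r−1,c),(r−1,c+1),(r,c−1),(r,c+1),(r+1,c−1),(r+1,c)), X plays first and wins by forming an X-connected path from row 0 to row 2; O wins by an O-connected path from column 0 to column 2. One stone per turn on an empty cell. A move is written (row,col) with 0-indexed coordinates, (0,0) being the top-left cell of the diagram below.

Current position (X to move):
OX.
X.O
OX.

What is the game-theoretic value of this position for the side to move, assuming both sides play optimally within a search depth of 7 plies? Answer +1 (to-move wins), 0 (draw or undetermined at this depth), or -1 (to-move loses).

value(OX./X.O/OX., X) = +1

ply 1, X at OX./X.O/OX. | (0,2)=-1→OXX/X.O/OX.; (1,1)=+1→OX./XXO/OX.*; (2,2)=-1→OX./X.O/OXX
ply 2: OX./XXO/OX. is terminal -1 (O); from OX./X.O/OX. depth 7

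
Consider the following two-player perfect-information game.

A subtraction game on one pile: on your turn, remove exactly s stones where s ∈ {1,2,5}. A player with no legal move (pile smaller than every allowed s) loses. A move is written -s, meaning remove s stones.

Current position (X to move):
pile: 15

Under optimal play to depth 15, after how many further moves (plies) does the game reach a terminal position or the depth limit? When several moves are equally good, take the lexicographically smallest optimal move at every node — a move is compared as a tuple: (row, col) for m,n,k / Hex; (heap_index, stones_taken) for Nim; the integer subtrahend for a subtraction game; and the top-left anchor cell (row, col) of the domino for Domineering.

ply 1, X at 15 | -1=-1→14*; -2=-1→13; -5=-1→10
ply 2, O at 14 | -1=-1→13; -2=+1→12*; -5=+1→9
ply 3, X at 12 | -1=-1→11*; -2=-1→10; -5=-1→7
ply 4, O at 11 | -1=-1→10; -2=+1→9*; -5=+1→6
ply 5, X at 9 | -1=-1→8*; -2=-1→7; -5=-1→4
ply 6, O at 8 | -1=-1→7; -2=+1→6*; -5=+1→3
ply 7, X at 6 | -1=-1→5*; -2=-1→4; -5=-1→1
ply 8, O at 5 | -1=-1→4; -2=+1→3*; -5=+1→0
ply 9, X at 3 | -1=-1→2*; -2=-1→1
ply 10, O at 2 | -1=-1→1; -2=+1→0*
ply 11: 0 is terminal -1 (X); from 15 depth 15

PV length from [15]: 10 plies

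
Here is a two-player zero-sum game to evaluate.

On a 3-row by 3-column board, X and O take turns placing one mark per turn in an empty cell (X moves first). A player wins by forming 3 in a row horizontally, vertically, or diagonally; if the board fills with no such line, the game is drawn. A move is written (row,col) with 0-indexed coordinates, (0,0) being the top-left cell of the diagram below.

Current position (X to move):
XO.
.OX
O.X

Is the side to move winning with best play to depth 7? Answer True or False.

X winning at [XO./.OX/O.X]: True

[XO./.OX/O.X] X move#1: (0,2):+1/XOX/.OX/O.X*, (1,0):-1/XO./XOX/O.X, (2,1):-1/XO./.OX/OXX
[XOX/.OX/O.X] end (terminal -1, O#2); searched XO./.OX/O.X to 7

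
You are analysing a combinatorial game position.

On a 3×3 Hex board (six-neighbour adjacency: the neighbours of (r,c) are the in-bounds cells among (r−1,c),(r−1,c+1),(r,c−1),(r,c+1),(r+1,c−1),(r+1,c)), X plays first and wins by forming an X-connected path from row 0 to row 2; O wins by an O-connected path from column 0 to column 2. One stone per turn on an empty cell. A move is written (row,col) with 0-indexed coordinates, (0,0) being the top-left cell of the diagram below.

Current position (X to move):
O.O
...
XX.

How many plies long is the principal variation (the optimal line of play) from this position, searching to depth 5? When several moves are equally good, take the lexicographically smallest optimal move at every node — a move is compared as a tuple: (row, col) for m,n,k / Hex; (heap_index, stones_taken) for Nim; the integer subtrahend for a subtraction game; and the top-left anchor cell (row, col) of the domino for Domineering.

ply 1, X at O.O/.../XX. | (0,1)=+1→OXO/.../XX.*; (1,0)=-1→O.O/X../XX.; (1,1)=-1→O.O/.X./XX.; (1,2)=-1→O.O/..X/XX.; (2,2)=-1→O.O/.../XXX
ply 2, O at OXO/.../XX. | (1,0)=-1→OXO/O../XX.*; (1,1)=-1→OXO/.O./XX.; (1,2)=-1→OXO/..O/XX.; (2,2)=-1→OXO/.../XXO
ply 3, X at OXO/O../XX. | (1,1)=+1→OXO/OX./XX.*; (1,2)=-1→OXO/O.X/XX.; (2,2)=-1→OXO/O../XXX
ply 4: OXO/OX./XX. is terminal -1 (O); from O.O/.../XX. depth 5

PV length from [O.O/.../XX.]: 3 plies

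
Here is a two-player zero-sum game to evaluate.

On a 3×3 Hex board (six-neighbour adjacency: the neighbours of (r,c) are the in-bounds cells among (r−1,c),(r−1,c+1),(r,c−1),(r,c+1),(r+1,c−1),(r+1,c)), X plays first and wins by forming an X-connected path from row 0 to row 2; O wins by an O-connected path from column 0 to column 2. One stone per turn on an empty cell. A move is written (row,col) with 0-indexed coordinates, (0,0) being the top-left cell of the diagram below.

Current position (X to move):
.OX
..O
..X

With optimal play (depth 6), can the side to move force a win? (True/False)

ply 1, X at .OX/..O/..X | (0,0)=-1→XOX/..O/..X; (1,0)=-1→.OX/X.O/..X; (1,1)=+1→.OX/.XO/..X*; (2,0)=-1→.OX/..O/X.X; (2,1)=-1→.OX/..O/.XX
ply 2, O at .OX/.XO/..X | (0,0)=-1→OOX/.XO/..X*; (1,0)=-1→.OX/OXO/..X; (2,0)=-1→.OX/.XO/O.X; (2,1)=-1→.OX/.XO/.OX
ply 3, X at OOX/.XO/..X | (1,0)=+1→OOX/XXO/..X*; (2,0)=+1→OOX/.XO/X.X; (2,1)=+1→OOX/.XO/.XX
ply 4, O at OOX/XXO/..X | (2,0)=-1→OOX/XXO/O.X*; (2,1)=-1→OOX/XXO/.OX
ply 5, X at OOX/XXO/O.X | (2,1)=+1→OOX/XXO/OXX*
ply 6: OOX/XXO/OXX is terminal -1 (O); from .OX/..O/..X depth 6

X winning at [.OX/..O/..X]: True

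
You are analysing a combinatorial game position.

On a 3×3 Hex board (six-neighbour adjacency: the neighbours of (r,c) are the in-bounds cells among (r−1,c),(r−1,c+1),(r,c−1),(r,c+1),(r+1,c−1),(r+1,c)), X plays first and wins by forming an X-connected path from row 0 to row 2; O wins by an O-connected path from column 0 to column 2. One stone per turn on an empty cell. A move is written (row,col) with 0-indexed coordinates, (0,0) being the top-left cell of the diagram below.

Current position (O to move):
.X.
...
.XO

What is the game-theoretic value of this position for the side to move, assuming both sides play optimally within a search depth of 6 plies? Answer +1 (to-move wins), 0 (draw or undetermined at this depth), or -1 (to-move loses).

value(.X./.../.XO, O) = +1

p1 O@[.X./.../.XO]: (0,0)[OX./.../.XO]-1 (0,2)[.XO/.../.XO]-1 (1,0)[.X./O../.XO]-1 (1,1)[.X./.O./.XO]+1* (1,2)[.X./..O/.XO]-1 (2,0)[.X./.../OXO]-1
p2 X@[.X./.O./.XO]: (0,0)[XX./.O./.XO]-1* (0,2)[.XX/.O./.XO]-1 (1,0)[.X./XO./.XO]-1 (1,2)[.X./.OX/.XO]-1 (2,0)[.X./.O./XXO]-1
p3 O@[XX./.O./.XO]: (0,2)[XXO/.O./.XO]+1* (1,0)[XX./OO./.XO]+1 (1,2)[XX./.OO/.XO]+1 (2,0)[XX./.O./OXO]+1
p4 X@[XXO/.O./.XO]: (1,0)[XXO/XO./.XO]-1* (1,2)[XXO/.OX/.XO]-1 (2,0)[XXO/.O./XXO]-1
p5 O@[XXO/XO./.XO]: (1,2)[XXO/XOO/.XO]-1 (2,0)[XXO/XO./OXO]+1*
p6 X@[XXO/XO./OXO] terminal -1; root [.X./.../.XO] d6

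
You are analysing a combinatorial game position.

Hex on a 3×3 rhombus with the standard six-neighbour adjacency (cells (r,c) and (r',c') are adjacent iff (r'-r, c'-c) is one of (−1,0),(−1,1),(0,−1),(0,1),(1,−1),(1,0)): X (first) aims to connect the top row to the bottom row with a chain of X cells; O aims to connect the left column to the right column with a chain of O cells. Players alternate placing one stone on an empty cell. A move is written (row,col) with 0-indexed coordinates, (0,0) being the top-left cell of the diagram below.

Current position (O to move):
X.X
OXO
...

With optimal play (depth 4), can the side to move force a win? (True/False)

p1 O@[X.X/OXO/...]: (0,1)[XOX/OXO/...]-1* (2,0)[X.X/OXO/O..]-1 (2,1)[X.X/OXO/.O.]-1 (2,2)[X.X/OXO/..O]-1
p2 X@[XOX/OXO/...]: (2,0)[XOX/OXO/X..]+1* (2,1)[XOX/OXO/.X.]+1 (2,2)[XOX/OXO/..X]+1
p3 O@[XOX/OXO/X..] terminal -1; root [X.X/OXO/...] d4

O winning at [X.X/OXO/...]: False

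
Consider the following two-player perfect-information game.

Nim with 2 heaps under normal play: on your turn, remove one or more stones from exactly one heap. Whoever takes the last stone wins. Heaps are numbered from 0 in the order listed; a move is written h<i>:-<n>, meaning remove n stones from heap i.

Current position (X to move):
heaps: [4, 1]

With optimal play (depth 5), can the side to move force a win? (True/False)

X winning at [(4,1)]: True

[(4,1)] X move#1: h0:-1:-1/(3,1), h0:-2:-1/(2,1), h0:-3:+1/(1,1)*, h0:-4:-1/(0,1), h1:-1:-1/(4,0)
[(1,1)] O move#2: h0:-1:-1/(0,1)*, h1:-1:-1/(1,0)
[(0,1)] X move#3: h1:-1:+1/(0,0)*
[(0,0)] end (terminal -1, O#4); searched (4,1) to 5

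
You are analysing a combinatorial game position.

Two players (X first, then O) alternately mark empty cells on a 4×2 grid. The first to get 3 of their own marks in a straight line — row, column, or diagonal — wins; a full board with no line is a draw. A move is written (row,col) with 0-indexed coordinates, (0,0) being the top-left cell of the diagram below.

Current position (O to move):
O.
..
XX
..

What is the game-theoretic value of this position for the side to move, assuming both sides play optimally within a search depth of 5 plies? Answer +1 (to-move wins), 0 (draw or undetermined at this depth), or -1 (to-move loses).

p1 O@[O./../XX/..]: (0,1)[OO/../XX/..]+0* (1,0)[O./O./XX/..]-1 (1,1)[O./.O/XX/..]+0 (3,0)[O./../XX/O.]-1 (3,1)[O./../XX/.O]+0
p2 X@[OO/../XX/..]: (1,0)[OO/X./XX/..]+0* (1,1)[OO/.X/XX/..]+0 (3,0)[OO/../XX/X.]+0 (3,1)[OO/../XX/.X]+0
p3 O@[OO/X./XX/..]: (1,1)[OO/XO/XX/..]-1 (3,0)[OO/X./XX/O.]+0* (3,1)[OO/X./XX/.O]-1
p4 X@[OO/X./XX/O.]: (1,1)[OO/XX/XX/O.]+0* (3,1)[OO/X./XX/OX]+0
p5 O@[OO/XX/XX/O.]: (3,1)[OO/XX/XX/OO]+0*
p6 X@[OO/XX/XX/OO] terminal +0; root [O./../XX/..] d5

value(O./../XX/.., O) = 0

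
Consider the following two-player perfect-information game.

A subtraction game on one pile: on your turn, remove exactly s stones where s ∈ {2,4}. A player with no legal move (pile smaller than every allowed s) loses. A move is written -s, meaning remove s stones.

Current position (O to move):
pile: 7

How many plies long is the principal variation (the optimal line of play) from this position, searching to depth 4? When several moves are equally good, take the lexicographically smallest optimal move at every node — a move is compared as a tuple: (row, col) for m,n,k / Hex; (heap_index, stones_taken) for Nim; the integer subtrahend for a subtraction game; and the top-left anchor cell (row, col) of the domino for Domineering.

[7] O move#1: -2:-1/5*, -4:-1/3
[5] X move#2: -2:-1/3, -4:+1/1*
[1] end (terminal -1, O#3); searched 7 to 4

PV length from [7]: 2 plies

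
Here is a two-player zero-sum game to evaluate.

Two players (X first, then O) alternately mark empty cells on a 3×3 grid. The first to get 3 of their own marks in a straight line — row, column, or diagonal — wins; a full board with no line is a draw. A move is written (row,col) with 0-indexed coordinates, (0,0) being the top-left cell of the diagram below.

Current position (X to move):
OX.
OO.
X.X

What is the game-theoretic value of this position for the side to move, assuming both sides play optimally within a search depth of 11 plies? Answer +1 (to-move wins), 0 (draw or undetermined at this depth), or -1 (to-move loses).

value(OX./OO./X.X, X) = +1

ply 1, X at OX./OO./X.X | (0,2)=-1→OXX/OO./X.X; (1,2)=+1→OX./OOX/X.X*; (2,1)=+1→OX./OO./XXX
ply 2, O at OX./OOX/X.X | (0,2)=-1→OXO/OOX/X.X*; (2,1)=-1→OX./OOX/XOX
ply 3, X at OXO/OOX/X.X | (2,1)=+1→OXO/OOX/XXX*
ply 4: OXO/OOX/XXX is terminal -1 (O); from OX./OO./X.X depth 11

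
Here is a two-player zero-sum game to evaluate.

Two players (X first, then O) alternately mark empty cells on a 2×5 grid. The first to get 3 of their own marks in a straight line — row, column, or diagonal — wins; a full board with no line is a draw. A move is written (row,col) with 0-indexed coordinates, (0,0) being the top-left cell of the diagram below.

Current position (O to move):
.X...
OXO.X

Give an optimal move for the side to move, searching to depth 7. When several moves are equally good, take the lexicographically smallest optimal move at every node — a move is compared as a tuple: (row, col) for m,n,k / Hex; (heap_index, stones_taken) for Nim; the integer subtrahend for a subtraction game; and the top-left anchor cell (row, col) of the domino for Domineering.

[.X.../OXO.X] O move#1: (0,0):+0/OX.../OXO.X*, (0,2):+0/.XO../OXO.X, (0,3):+0/.X.O./OXO.X, (0,4):-1/.X..O/OXO.X, (1,3):-1/.X.../OXOOX
[OX.../OXO.X] X move#2: (0,2):+0/OXX../OXO.X*, (0,3):+0/OX.X./OXO.X, (0,4):+0/OX..X/OXO.X, (1,3):+0/OX.../OXOXX
[OXX../OXO.X] O move#3: (0,3):+0/OXXO./OXO.X*, (0,4):-1/OXX.O/OXO.X, (1,3):-1/OXX../OXOOX
[OXXO./OXO.X] X move#4: (0,4):+0/OXXOX/OXO.X*, (1,3):+0/OXXO./OXOXX
[OXXOX/OXO.X] O move#5: (1,3):+0/OXXOX/OXOOX*
[OXXOX/OXOOX] end (terminal +0, X#6); searched .X.../OXO.X to 7

O's best at [.X.../OXO.X]: (0,0)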